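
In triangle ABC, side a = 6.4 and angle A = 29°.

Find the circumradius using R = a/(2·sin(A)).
R = a/(2·sin(A)) = 6.4/(2·sin(29°))
R = 6.4/(2·0.484810) = 6.4/0.969619 = 6.601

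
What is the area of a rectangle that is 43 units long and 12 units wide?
Area = length * width
Area = 43 * 12
Area = 516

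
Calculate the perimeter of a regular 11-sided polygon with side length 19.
Perimeter = number of sides * side length
Perimeter = 11 * 19
Perimeter = 209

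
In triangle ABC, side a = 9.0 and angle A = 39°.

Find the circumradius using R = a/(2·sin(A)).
R = a/(2·sin(A)) = 9.0/(2·sin(39°))
R = 9.0/(2·0.629320) = 9.0/1.258641 = 7.151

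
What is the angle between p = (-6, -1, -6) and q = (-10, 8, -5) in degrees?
p·q = 82, |p|² = 73, |q|² = 189
cos θ = 82/√13797 ≈ 0.6981
θ ≈ 45.72°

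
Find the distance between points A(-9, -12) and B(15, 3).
Using the distance formula: d = sqrt((x₂-x₁)² + (y₂-y₁)²)
dx = 15 - (-9) = 24
dy = 3 - (-12) = 15
d = sqrt(24² + 15²) = sqrt(576 + 225) = sqrt(801) = 28.30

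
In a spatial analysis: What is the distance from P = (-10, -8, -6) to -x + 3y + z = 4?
d = |(-1)(-10) + 3(-8) + 1(-6) - (4)| / √((-1)² + 3² + 1²) = 24/√11 = 7.236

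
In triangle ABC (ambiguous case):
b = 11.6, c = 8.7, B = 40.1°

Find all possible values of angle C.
sin(C)/c = sin(B)/b  →  sin(C) = c·sin(B)/b = 8.7·sin(40.1°)/11.6 = 0.483093
C₁ = arcsin(0.483093) = 28.89°,  C₂ = 180° - C₁ = 151.11°
Check C₂: A = 180° - 40.1° - 151.11° = -11.21° ≤ 0, rejected
C = 28.89° (one solution)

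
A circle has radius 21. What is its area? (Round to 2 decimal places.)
Area = pi * r²
Area = pi * 21²
Area = pi * 441
Area = 1385.44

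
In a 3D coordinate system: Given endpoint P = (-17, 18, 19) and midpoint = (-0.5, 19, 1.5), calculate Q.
Q = (2×(-0.5) - (-17), 2×19 - 18, 2×1.5 - 19) = (16, 20, -16)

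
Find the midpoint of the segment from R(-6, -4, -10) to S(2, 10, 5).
Midpoint = ((-6+2)/2, (-4+10)/2, (-10+5)/2) = (-2, 3, -2.5)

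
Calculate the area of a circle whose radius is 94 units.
Area = pi * r²
Area = pi * 94²
Area = pi * 8836
Area = 27759.11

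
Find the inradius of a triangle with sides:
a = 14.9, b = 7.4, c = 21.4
s = (a+b+c)/2 = (14.9+7.4+21.4)/2 = 21.85
Area = √(s(s-a)(s-b)(s-c)) = √(21.85·6.95·14.45·0.45) = 31.4238
r = Area/s = 31.4238/21.85 = 1.438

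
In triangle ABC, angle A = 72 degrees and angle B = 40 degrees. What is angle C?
Sum of angles in a triangle = 180 degrees
Third angle = 180 - 72 - 40
Third angle = 68 degrees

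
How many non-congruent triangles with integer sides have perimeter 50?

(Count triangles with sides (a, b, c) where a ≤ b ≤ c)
With a ≤ b ≤ c and a + b + c = 50, the triangle inequality a + b > c gives c < 50/2, so c ≤ 24.
Iterate a from 1 to ⌊p/3⌋ = 16; for each a, b ranges from a to ⌊(p−a)/2⌋ with c = p − a − b, keeping only c ≥ b.
Triples: (2, 24, 24), (3, 23, 24), (4, 22, 24), …
Count = 52 triangles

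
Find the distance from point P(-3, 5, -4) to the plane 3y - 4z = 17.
d = |0(-3) + 3(5) + (-4)(-4) - (17)| / √(0² + 3² + (-4)²) = 14/√25 = 2.8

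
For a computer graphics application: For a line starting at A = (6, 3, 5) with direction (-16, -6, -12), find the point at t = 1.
P(1) = (6 + (-16)(1), 3 + (-6)(1), 5 + (-12)(1)) = (-10, -3, -7)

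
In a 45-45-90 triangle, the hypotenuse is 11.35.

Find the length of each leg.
In a 45-45-90 triangle, hypotenuse = leg·√2  →  leg = hypotenuse/√2
leg = 11.35/√2 = 8.026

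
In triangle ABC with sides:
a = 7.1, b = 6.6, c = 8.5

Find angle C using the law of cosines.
cos(C) = (a² + b² - c²)/(2ab)
cos(C) = (7.1² + 6.6² - 8.5²)/(2·7.1·6.6) = 21.72/93.72 = 0.231754
C = arccos(0.231754) = 76.6°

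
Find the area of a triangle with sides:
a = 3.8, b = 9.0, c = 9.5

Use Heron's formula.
s = (a+b+c)/2 = (3.8+9.0+9.5)/2 = 11.15
A = √(s(s-a)(s-b)(s-c)) = √(11.15·7.35·2.15·1.65)
A = √290.726 = 17.05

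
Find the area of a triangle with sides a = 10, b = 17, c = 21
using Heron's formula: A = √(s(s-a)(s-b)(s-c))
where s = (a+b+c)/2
s = (10+17+21)/2 = 24
A = √(24·14·7·3) = √7056 = 84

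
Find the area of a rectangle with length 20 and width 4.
Area = length * width
Area = 20 * 4
Area = 80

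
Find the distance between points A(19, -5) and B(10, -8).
Using the distance formula: d = sqrt((x₂-x₁)² + (y₂-y₁)²)
dx = 10 - 19 = -9
dy = (-8) - (-5) = -3
d = sqrt((-9)² + (-3)²) = sqrt(81 + 9) = sqrt(90) = 9.49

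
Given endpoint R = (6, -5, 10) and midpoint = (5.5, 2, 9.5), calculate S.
S = (2×5.5 - 6, 2×2 - (-5), 2×9.5 - 10) = (5, 9, 9)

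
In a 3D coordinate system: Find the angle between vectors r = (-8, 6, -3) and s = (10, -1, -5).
r·s = -71, |r|² = 109, |s|² = 126
cos θ = -71/√13734 ≈ -0.6058
θ ≈ 127.3°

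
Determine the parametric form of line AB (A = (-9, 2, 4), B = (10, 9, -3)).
Direction vector d = B - A = (19, 7, -7)
x = -9 + 19t, y = 2 + 7t, z = 4 - 7t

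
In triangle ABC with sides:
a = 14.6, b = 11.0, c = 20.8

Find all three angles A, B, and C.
By the law of cosines:
cos(A) = (b² + c² - a²)/(2bc) = 0.744056  →  A = 41.92°
cos(B) = (a² + c² - b²)/(2ac) = 0.864067  →  B = 30.22°
cos(C) = (a² + b² - c²)/(2ab) = -0.306600  →  C = 107.9°
Check: A + B + C = 180.0° ✓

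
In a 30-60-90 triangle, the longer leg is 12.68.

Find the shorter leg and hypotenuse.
In a 30-60-90 triangle, sides are in ratio 1 : √3 : 2.
Long leg = short leg·√3  →  short leg = 12.68/√3 = 7.321
Hypotenuse = 2·(short leg) = 2·12.68/√3 = 14.64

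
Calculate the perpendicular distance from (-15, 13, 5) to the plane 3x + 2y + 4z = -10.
d = |3(-15) + 2(13) + 4(5) - (-10)| / √(3² + 2² + 4²) = 11/√29 = 2.043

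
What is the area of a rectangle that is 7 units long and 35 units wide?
Area = length * width
Area = 7 * 35
Area = 245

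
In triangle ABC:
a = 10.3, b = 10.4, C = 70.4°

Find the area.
Using A = ½ab·sin(C):
A = ½·10.3·10.4·sin(70.4°) = ½·107.12·0.942057 = 50.46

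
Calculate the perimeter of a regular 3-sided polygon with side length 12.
Perimeter = number of sides * side length
Perimeter = 3 * 12
Perimeter = 36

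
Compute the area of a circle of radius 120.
Area = pi * r²
Area = pi * 120²
Area = pi * 14400
Area = 45238.93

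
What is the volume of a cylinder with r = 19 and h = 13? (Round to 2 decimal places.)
Volume = pi * r² * h
Volume = pi * 19² * 13
Volume = pi * 361 * 13
Volume = pi * 4693
Volume = 14743.49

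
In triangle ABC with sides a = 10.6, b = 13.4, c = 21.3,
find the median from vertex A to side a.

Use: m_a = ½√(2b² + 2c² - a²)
m_a = ½√(2·13.4² + 2·21.3² - 10.6²)
m_a = ½√(359.12 + 907.38 - 112.36) = ½√1154.14 = 16.99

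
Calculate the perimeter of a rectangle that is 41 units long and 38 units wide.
Perimeter = 2 * (length + width)
Perimeter = 2 * (41 + 38)
Perimeter = 2 * 79
Perimeter = 158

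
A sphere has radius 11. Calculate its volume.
Volume = (4/3) * pi * r³
Volume = (4/3) * pi * 11³
Volume = (4/3) * pi * 1331
Volume = 5575.28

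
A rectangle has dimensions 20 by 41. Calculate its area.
Area = length * width
Area = 20 * 41
Area = 820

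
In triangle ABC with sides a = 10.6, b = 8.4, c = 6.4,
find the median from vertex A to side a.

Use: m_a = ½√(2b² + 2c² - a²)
m_a = ½√(2·8.4² + 2·6.4² - 10.6²)
m_a = ½√(141.12 + 81.92 - 112.36) = ½√110.68 = 5.26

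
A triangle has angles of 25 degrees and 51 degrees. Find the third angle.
Sum of angles in a triangle = 180 degrees
Third angle = 180 - 25 - 51
Third angle = 104 degrees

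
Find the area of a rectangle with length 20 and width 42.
Area = length * width
Area = 20 * 42
Area = 840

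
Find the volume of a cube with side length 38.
Volume = s³
Volume = 38³
Volume = 54872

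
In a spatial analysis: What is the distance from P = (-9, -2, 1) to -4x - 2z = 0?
d = |(-4)(-9) + 0(-2) + (-2)(1) - (0)| / √((-4)² + 0² + (-2)²) = 34/√20 = 7.603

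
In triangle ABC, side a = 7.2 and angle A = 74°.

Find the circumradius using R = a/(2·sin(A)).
R = a/(2·sin(A)) = 7.2/(2·sin(74°))
R = 7.2/(2·0.961262) = 7.2/1.922523 = 3.745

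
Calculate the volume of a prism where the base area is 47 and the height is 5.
Volume = base area * height
Volume = 47 * 5
Volume = 235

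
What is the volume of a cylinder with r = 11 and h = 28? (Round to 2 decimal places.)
Volume = pi * r² * h
Volume = pi * 11² * 28
Volume = pi * 121 * 28
Volume = pi * 3388
Volume = 10643.72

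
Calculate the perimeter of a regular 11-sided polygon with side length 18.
Perimeter = number of sides * side length
Perimeter = 11 * 18
Perimeter = 198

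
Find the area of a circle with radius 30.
Area = pi * r²
Area = pi * 30²
Area = pi * 900
Area = 2827.43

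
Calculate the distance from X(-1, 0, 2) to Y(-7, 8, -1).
d = √[(-6)² + (8)² + (-3)²] = √109 = 10.44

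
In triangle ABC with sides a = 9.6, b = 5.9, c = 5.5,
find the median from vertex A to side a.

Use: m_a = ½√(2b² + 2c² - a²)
m_a = ½√(2·5.9² + 2·5.5² - 9.6²)
m_a = ½√(69.62 + 60.5 - 92.16) = ½√37.96 = 3.081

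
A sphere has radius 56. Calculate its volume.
Volume = (4/3) * pi * r³
Volume = (4/3) * pi * 56³
Volume = (4/3) * pi * 175616
Volume = 735618.58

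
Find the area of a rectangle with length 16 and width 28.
Area = length * width
Area = 16 * 28
Area = 448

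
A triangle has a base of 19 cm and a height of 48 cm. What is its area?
Area = (1/2) * base * height
Area = (1/2) * 19 * 48
Area = 456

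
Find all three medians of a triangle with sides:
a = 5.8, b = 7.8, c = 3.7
Using m_x = ½√(2y² + 2z² - x²):
m_a = ½√(2·7.8² + 2·3.7² - 5.8²) = ½√115.42 = 5.372
m_b = ½√(2·5.8² + 2·3.7² - 7.8²) = ½√33.82 = 2.908
m_c = ½√(2·5.8² + 2·7.8² - 3.7²) = ½√175.27 = 6.619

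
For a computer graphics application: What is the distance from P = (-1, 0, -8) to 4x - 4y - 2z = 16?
d = |4(-1) + (-4)(0) + (-2)(-8) - (16)| / √(4² + (-4)² + (-2)²) = 4/√36 = 0.6667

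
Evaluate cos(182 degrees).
cos(182 degrees) = -0.9994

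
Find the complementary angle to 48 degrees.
Complementary angles sum to 90 degrees.
Other angle = 90 - 48
Other angle = 42 degrees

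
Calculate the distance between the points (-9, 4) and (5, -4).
Using the distance formula: d = sqrt((x₂-x₁)² + (y₂-y₁)²)
dx = 5 - (-9) = 14
dy = (-4) - 4 = -8
d = sqrt(14² + (-8)²) = sqrt(196 + 64) = sqrt(260) = 16.12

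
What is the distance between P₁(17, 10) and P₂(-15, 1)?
Using the distance formula: d = sqrt((x₂-x₁)² + (y₂-y₁)²)
dx = (-15) - 17 = -32
dy = 1 - 10 = -9
d = sqrt((-32)² + (-9)²) = sqrt(1024 + 81) = sqrt(1105) = 33.24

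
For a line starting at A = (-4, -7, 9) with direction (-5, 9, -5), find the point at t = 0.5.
P(0.5) = (-4 + (-5)(0.5), -7 + 9(0.5), 9 + (-5)(0.5)) = (-6.5, -2.5, 6.5)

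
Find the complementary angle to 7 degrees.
Complementary angles sum to 90 degrees.
Other angle = 90 - 7
Other angle = 83 degrees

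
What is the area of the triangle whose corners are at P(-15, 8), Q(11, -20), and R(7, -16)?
Using the coordinate formula: Area = (1/2)|x₁(y₂-y₃) + x₂(y₃-y₁) + x₃(y₁-y₂)|
Area = (1/2)|(-15)((-20)-(-16)) + 11((-16)-8) + 7(8-(-20))|
Area = (1/2)|(-15)*(-4) + 11*(-24) + 7*28|
Area = (1/2)|60 + (-264) + 196|
Area = (1/2)*8 = 4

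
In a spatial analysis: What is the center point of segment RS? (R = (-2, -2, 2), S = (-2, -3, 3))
Midpoint = ((-2-2)/2, (-2-3)/2, (2+3)/2) = (-2, -2.5, 2.5)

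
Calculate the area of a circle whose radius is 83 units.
Area = pi * r²
Area = pi * 83²
Area = pi * 6889
Area = 21642.43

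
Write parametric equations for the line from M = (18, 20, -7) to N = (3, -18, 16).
Direction vector d = N - M = (-15, -38, 23)
x = 18 - 15t, y = 20 - 38t, z = -7 + 23t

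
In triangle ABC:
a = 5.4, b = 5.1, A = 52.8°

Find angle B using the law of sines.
sin(B)/b = sin(A)/a
sin(B) = b·sin(A)/a = 5.1·sin(52.8°)/5.4 = 0.752278
B = arcsin(0.752278) = 48.79°  (b ≤ a, so B ≤ A and the acute solution is unique)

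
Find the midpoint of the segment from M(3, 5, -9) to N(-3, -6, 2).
Midpoint = ((3-3)/2, (5-6)/2, (-9+2)/2) = (0, -0.5, -3.5)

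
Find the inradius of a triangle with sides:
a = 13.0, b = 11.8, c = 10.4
s = (a+b+c)/2 = (13.0+11.8+10.4)/2 = 17.6
Area = √(s(s-a)(s-b)(s-c)) = √(17.6·4.6·5.8·7.2) = 58.1454
r = Area/s = 58.1454/17.6 = 3.304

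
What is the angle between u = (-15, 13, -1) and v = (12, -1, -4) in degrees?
u·v = -189, |u|² = 395, |v|² = 161
cos θ = -189/√63595 ≈ -0.7495
θ ≈ 138.5°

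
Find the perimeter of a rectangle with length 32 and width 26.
Perimeter = 2 * (length + width)
Perimeter = 2 * (32 + 26)
Perimeter = 2 * 58
Perimeter = 116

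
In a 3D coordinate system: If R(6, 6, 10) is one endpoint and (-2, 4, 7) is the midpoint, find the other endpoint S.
S = (2×(-2) - 6, 2×4 - 6, 2×7 - 10) = (-10, 2, 4)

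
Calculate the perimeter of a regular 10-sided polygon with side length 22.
Perimeter = number of sides * side length
Perimeter = 10 * 22
Perimeter = 220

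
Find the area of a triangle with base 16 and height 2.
Area = (1/2) * base * height
Area = (1/2) * 16 * 2
Area = 16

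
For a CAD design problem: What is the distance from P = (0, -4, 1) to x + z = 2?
d = |1(0) + 0(-4) + 1(1) - (2)| / √(1² + 0² + 1²) = 1/√2 = 0.7071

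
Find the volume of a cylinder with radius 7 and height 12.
Volume = pi * r² * h
Volume = pi * 7² * 12
Volume = pi * 49 * 12
Volume = pi * 588
Volume = 1847.26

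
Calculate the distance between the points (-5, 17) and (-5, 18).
Using the distance formula: d = sqrt((x₂-x₁)² + (y₂-y₁)²)
dx = (-5) - (-5) = 0
dy = 18 - 17 = 1
d = sqrt(0² + 1²) = sqrt(0 + 1) = sqrt(1) = 1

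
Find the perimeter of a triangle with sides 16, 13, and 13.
Perimeter = sum of all sides
Perimeter = 16 + 13 + 13
Perimeter = 42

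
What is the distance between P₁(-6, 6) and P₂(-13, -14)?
Using the distance formula: d = sqrt((x₂-x₁)² + (y₂-y₁)²)
dx = (-13) - (-6) = -7
dy = (-14) - 6 = -20
d = sqrt((-7)² + (-20)²) = sqrt(49 + 400) = sqrt(449) = 21.19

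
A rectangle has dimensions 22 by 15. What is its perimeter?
Perimeter = 2 * (length + width)
Perimeter = 2 * (22 + 15)
Perimeter = 2 * 37
Perimeter = 74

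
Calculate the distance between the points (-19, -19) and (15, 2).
Using the distance formula: d = sqrt((x₂-x₁)² + (y₂-y₁)²)
dx = 15 - (-19) = 34
dy = 2 - (-19) = 21
d = sqrt(34² + 21²) = sqrt(1156 + 441) = sqrt(1597) = 39.96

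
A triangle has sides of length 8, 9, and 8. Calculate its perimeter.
Perimeter = sum of all sides
Perimeter = 8 + 9 + 8
Perimeter = 25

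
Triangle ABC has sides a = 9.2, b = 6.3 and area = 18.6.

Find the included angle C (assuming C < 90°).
Area = ½ab·sin(C)  →  sin(C) = 2·Area/(ab)
sin(C) = 2·18.6/(9.2·6.3) = 0.641822
C = arcsin(0.641822) = 39.93°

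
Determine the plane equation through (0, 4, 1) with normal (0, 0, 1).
d = n·P = (0)(0) + (0)(4) + (1)(1) = 1
Plane: z = 1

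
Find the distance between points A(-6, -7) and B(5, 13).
Using the distance formula: d = sqrt((x₂-x₁)² + (y₂-y₁)²)
dx = 5 - (-6) = 11
dy = 13 - (-7) = 20
d = sqrt(11² + 20²) = sqrt(121 + 400) = sqrt(521) = 22.83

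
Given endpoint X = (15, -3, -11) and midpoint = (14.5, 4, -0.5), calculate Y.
Y = (2×14.5 - 15, 2×4 - (-3), 2×(-0.5) - (-11)) = (14, 11, 10)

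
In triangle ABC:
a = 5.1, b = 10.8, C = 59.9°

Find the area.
Using A = ½ab·sin(C):
A = ½·5.1·10.8·sin(59.9°) = ½·55.08·0.865151 = 23.83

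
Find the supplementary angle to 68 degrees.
Supplementary angles sum to 180 degrees.
Other angle = 180 - 68
Other angle = 112 degrees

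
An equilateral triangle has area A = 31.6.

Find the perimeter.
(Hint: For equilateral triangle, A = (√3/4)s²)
A = (√3/4)s²  →  s² = 4A/√3 = 4·31.6/√3 = 72.9771
s = 8.54266
Perimeter = 3s = 25.63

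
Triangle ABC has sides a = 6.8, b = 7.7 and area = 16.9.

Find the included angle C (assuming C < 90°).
Area = ½ab·sin(C)  →  sin(C) = 2·Area/(ab)
sin(C) = 2·16.9/(6.8·7.7) = 0.645531
C = arcsin(0.645531) = 40.21°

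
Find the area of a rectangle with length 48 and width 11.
Area = length * width
Area = 48 * 11
Area = 528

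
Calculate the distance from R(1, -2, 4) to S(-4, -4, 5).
d = √[(-5)² + (-2)² + (1)²] = √30 = 5.477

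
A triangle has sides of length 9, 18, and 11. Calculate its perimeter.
Perimeter = sum of all sides
Perimeter = 9 + 18 + 11
Perimeter = 38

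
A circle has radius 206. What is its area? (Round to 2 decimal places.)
Area = pi * r²
Area = pi * 206²
Area = pi * 42436
Area = 133316.63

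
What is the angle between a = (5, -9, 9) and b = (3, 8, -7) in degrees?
a·b = -120, |a|² = 187, |b|² = 122
cos θ = -120/√22814 ≈ -0.7945
θ ≈ 142.6°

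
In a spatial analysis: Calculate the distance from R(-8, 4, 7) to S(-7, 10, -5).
d = √[(1)² + (6)² + (-12)²] = √181 = 13.45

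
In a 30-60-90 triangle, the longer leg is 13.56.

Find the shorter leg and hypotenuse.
In a 30-60-90 triangle, sides are in ratio 1 : √3 : 2.
Long leg = short leg·√3  →  short leg = 13.56/√3 = 7.829
Hypotenuse = 2·(short leg) = 2·13.56/√3 = 15.66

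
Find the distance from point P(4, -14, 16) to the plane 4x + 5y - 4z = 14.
d = |4(4) + 5(-14) + (-4)(16) - (14)| / √(4² + 5² + (-4)²) = 132/√57 = 17.48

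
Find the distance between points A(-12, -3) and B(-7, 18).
Using the distance formula: d = sqrt((x₂-x₁)² + (y₂-y₁)²)
dx = (-7) - (-12) = 5
dy = 18 - (-3) = 21
d = sqrt(5² + 21²) = sqrt(25 + 441) = sqrt(466) = 21.59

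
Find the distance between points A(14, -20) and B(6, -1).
Using the distance formula: d = sqrt((x₂-x₁)² + (y₂-y₁)²)
dx = 6 - 14 = -8
dy = (-1) - (-20) = 19
d = sqrt((-8)² + 19²) = sqrt(64 + 361) = sqrt(425) = 20.62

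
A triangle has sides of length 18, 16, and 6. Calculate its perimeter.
Perimeter = sum of all sides
Perimeter = 18 + 16 + 6
Perimeter = 40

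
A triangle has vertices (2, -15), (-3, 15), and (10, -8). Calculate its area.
Using the coordinate formula: Area = (1/2)|x₁(y₂-y₃) + x₂(y₃-y₁) + x₃(y₁-y₂)|
Area = (1/2)|2(15-(-8)) + (-3)((-8)-(-15)) + 10((-15)-15)|
Area = (1/2)|2*23 + (-3)*7 + 10*(-30)|
Area = (1/2)|46 + (-21) + (-300)|
Area = (1/2)*275 = 137.50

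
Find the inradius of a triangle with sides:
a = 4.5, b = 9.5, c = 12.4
s = (a+b+c)/2 = (4.5+9.5+12.4)/2 = 13.2
Area = √(s(s-a)(s-b)(s-c)) = √(13.2·8.7·3.7·0.8) = 18.4371
r = Area/s = 18.4371/13.2 = 1.397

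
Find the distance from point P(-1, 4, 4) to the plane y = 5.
d = |0(-1) + 1(4) + 0(4) - (5)| / √(0² + 1² + 0²) = 1/√1 = 1.0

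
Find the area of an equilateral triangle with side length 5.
Area = (sqrt(3)/4) * s²
Area = (sqrt(3)/4) * 5²
Area = (sqrt(3)/4) * 25
Area = 10.83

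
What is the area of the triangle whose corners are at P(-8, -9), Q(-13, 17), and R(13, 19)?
Using the coordinate formula: Area = (1/2)|x₁(y₂-y₃) + x₂(y₃-y₁) + x₃(y₁-y₂)|
Area = (1/2)|(-8)(17-19) + (-13)(19-(-9)) + 13((-9)-17)|
Area = (1/2)|(-8)*(-2) + (-13)*28 + 13*(-26)|
Area = (1/2)|16 + (-364) + (-338)|
Area = (1/2)*686 = 343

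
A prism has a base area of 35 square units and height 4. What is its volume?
Volume = base area * height
Volume = 35 * 4
Volume = 140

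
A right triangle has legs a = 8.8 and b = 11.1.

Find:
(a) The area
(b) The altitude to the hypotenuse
(a) Area = ½ab = ½·8.8·11.1 = 48.84
(b) Hypotenuse c = √(8.8² + 11.1²) = √200.65 = 14.1651
    Area = ½·c·h_c  →  h_c = 2·Area/c = 2·48.84/14.1651 = 6.896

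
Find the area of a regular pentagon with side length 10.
For a regular 5-gon with side length s = 10:
Apothem a = s / (2*tan(pi/5)) = 10 / (2*tan(pi/5)) ≈ 6.8819
Perimeter P = 5 * 10 = 50
Area = (1/2) * P * a = (1/2) * 50 * 6.8819 = 172.05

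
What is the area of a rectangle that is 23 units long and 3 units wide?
Area = length * width
Area = 23 * 3
Area = 69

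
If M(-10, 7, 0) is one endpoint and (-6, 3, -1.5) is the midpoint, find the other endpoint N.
N = (2×(-6) - (-10), 2×3 - 7, 2×(-1.5) - 0) = (-2, -1, -3)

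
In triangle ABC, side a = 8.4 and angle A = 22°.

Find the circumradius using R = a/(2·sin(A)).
R = a/(2·sin(A)) = 8.4/(2·sin(22°))
R = 8.4/(2·0.374607) = 8.4/0.749213 = 11.21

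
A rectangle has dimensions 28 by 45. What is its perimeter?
Perimeter = 2 * (length + width)
Perimeter = 2 * (28 + 45)
Perimeter = 2 * 73
Perimeter = 146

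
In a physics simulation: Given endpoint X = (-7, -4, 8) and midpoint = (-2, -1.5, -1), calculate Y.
Y = (2×(-2) - (-7), 2×(-1.5) - (-4), 2×(-1) - 8) = (3, 1, -10)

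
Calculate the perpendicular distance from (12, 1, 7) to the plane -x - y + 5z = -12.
d = |(-1)(12) + (-1)(1) + 5(7) - (-12)| / √((-1)² + (-1)² + 5²) = 34/√27 = 6.543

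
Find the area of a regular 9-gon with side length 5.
For a regular 9-gon with side length s = 5:
Apothem a = s / (2*tan(pi/9)) = 5 / (2*tan(pi/9)) ≈ 6.8687
Perimeter P = 9 * 5 = 45
Area = (1/2) * P * a = (1/2) * 45 * 6.8687 = 154.55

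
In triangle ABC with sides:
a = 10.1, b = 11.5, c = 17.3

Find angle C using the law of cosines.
cos(C) = (a² + b² - c²)/(2ab)
cos(C) = (10.1² + 11.5² - 17.3²)/(2·10.1·11.5) = -65.03/232.3 = -0.279940
C = arccos(-0.279940) = 106.3°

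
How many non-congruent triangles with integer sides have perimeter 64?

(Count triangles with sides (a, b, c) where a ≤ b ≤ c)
With a ≤ b ≤ c and a + b + c = 64, the triangle inequality a + b > c gives c < 64/2, so c ≤ 31.
Iterate a from 1 to ⌊p/3⌋ = 21; for each a, b ranges from a to ⌊(p−a)/2⌋ with c = p − a − b, keeping only c ≥ b.
Triples: (2, 31, 31), (3, 30, 31), (4, 29, 31), …
Count = 85 triangles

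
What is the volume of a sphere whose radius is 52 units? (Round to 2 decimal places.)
Volume = (4/3) * pi * r³
Volume = (4/3) * pi * 52³
Volume = (4/3) * pi * 140608
Volume = 588977.41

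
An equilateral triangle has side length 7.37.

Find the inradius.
For an equilateral triangle, r = s/(2√3) where s is the side.
r = 7.37/(2√3) = 7.37/3.464102 = 2.128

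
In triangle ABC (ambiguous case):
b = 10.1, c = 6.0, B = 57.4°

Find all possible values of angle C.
sin(C)/c = sin(B)/b  →  sin(C) = c·sin(B)/b = 6.0·sin(57.4°)/10.1 = 0.500467
C₁ = arcsin(0.500467) = 30.03°,  C₂ = 180° - C₁ = 149.97°
Check C₂: A = 180° - 57.4° - 149.97° = -27.37° ≤ 0, rejected
C = 30.03° (one solution)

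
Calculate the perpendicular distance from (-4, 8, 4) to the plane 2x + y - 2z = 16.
d = |2(-4) + 1(8) + (-2)(4) - (16)| / √(2² + 1² + (-2)²) = 24/√9 = 8.0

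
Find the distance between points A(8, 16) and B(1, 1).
Using the distance formula: d = sqrt((x₂-x₁)² + (y₂-y₁)²)
dx = 1 - 8 = -7
dy = 1 - 16 = -15
d = sqrt((-7)² + (-15)²) = sqrt(49 + 225) = sqrt(274) = 16.55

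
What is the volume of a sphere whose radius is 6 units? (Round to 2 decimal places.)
Volume = (4/3) * pi * r³
Volume = (4/3) * pi * 6³
Volume = (4/3) * pi * 216
Volume = 904.78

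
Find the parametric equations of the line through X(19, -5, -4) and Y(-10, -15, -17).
Direction vector d = Y - X = (-29, -10, -13)
x = 19 - 29t, y = -5 - 10t, z = -4 - 13t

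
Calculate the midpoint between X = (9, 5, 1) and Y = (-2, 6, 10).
Midpoint = ((9-2)/2, (5+6)/2, (1+10)/2) = (3.5, 5.5, 5.5)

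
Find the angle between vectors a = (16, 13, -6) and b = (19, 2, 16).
a·b = 234, |a|² = 461, |b|² = 621
cos θ = 234/√286281 ≈ 0.4373
θ ≈ 64.07°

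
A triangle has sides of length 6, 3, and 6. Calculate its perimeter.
Perimeter = sum of all sides
Perimeter = 6 + 3 + 6
Perimeter = 15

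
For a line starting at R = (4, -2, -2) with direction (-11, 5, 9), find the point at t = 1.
P(1) = (4 + (-11)(1), -2 + 5(1), -2 + 9(1)) = (-7, 3, 7)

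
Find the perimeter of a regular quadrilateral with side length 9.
Perimeter = number of sides * side length
Perimeter = 4 * 9
Perimeter = 36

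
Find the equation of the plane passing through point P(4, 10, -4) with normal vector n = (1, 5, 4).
d = n·P = (1)(4) + (5)(10) + (4)(-4) = 38
Plane: x + 5y + 4z = 38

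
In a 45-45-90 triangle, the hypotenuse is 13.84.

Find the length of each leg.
In a 45-45-90 triangle, hypotenuse = leg·√2  →  leg = hypotenuse/√2
leg = 13.84/√2 = 9.786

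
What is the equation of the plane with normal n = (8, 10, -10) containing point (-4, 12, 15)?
d = n·P = (8)(-4) + (10)(12) + (-10)(15) = -62
Plane: 8x + 10y - 10z = -62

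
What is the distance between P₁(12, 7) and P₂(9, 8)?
Using the distance formula: d = sqrt((x₂-x₁)² + (y₂-y₁)²)
dx = 9 - 12 = -3
dy = 8 - 7 = 1
d = sqrt((-3)² + 1²) = sqrt(9 + 1) = sqrt(10) = 3.16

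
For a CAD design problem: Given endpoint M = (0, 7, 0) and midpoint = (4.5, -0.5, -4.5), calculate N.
N = (2×4.5 - 0, 2×(-0.5) - 7, 2×(-4.5) - 0) = (9, -8, -9)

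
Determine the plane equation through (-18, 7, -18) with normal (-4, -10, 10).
d = n·P = (-4)(-18) + (-10)(7) + (10)(-18) = -178
Plane: -4x - 10y + 10z = -178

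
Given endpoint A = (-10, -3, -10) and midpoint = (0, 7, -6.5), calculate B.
B = (2×0 - (-10), 2×7 - (-3), 2×(-6.5) - (-10)) = (10, 17, -3)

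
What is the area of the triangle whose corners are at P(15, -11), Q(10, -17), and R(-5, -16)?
Using the coordinate formula: Area = (1/2)|x₁(y₂-y₃) + x₂(y₃-y₁) + x₃(y₁-y₂)|
Area = (1/2)|15((-17)-(-16)) + 10((-16)-(-11)) + (-5)((-11)-(-17))|
Area = (1/2)|15*(-1) + 10*(-5) + (-5)*6|
Area = (1/2)|(-15) + (-50) + (-30)|
Area = (1/2)*95 = 47.50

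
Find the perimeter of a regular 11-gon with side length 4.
Perimeter = number of sides * side length
Perimeter = 11 * 4
Perimeter = 44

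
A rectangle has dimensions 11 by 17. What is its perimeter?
Perimeter = 2 * (length + width)
Perimeter = 2 * (11 + 17)
Perimeter = 2 * 28
Perimeter = 56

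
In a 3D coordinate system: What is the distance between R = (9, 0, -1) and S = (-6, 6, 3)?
d = √[(-15)² + (6)² + (4)²] = √277 = 16.64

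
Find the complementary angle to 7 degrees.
Complementary angles sum to 90 degrees.
Other angle = 90 - 7
Other angle = 83 degrees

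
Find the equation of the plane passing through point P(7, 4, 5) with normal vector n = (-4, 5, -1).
d = n·P = (-4)(7) + (5)(4) + (-1)(5) = -13
Plane: -4x + 5y - z = -13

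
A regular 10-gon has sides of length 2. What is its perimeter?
Perimeter = number of sides * side length
Perimeter = 10 * 2
Perimeter = 20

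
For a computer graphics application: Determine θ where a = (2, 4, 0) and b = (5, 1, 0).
a·b = 14, |a|² = 20, |b|² = 26
cos θ = 14/√520 ≈ 0.6139
θ ≈ 52.13°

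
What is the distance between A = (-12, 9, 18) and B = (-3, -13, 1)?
d = √[(9)² + (-22)² + (-17)²] = √854 = 29.22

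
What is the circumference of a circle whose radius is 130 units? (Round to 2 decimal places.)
Circumference = 2 * pi * r
Circumference = 2 * pi * 130
Circumference = 816.81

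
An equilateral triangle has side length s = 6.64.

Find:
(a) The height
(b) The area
(a) Height h = s·√3/2 = 6.64·√3/2 = 5.75
(b) Area = (√3/4)·s² = (√3/4)·6.64² = (√3/4)·44.0896 = 19.09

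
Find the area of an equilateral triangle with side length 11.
Area = (sqrt(3)/4) * s²
Area = (sqrt(3)/4) * 11²
Area = (sqrt(3)/4) * 121
Area = 52.39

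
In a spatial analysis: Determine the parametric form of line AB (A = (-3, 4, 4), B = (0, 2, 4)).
Direction vector d = B - A = (3, -2, 0)
x = -3 + 3t, y = 4 - 2t, z = 4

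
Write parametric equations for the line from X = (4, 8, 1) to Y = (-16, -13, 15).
Direction vector d = Y - X = (-20, -21, 14)
x = 4 - 20t, y = 8 - 21t, z = 1 + 14t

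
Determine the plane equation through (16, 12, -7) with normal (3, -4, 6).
d = n·P = (3)(16) + (-4)(12) + (6)(-7) = -42
Plane: 3x - 4y + 6z = -42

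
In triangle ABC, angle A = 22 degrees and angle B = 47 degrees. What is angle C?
Sum of angles in a triangle = 180 degrees
Third angle = 180 - 22 - 47
Third angle = 111 degrees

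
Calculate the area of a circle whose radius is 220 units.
Area = pi * r²
Area = pi * 220²
Area = pi * 48400
Area = 152053.08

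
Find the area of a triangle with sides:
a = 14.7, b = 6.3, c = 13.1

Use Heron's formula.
s = (a+b+c)/2 = (14.7+6.3+13.1)/2 = 17.05
A = √(s(s-a)(s-b)(s-c)) = √(17.05·2.35·10.75·3.95)
A = √1701.37 = 41.25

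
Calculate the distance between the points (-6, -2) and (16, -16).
Using the distance formula: d = sqrt((x₂-x₁)² + (y₂-y₁)²)
dx = 16 - (-6) = 22
dy = (-16) - (-2) = -14
d = sqrt(22² + (-14)²) = sqrt(484 + 196) = sqrt(680) = 26.08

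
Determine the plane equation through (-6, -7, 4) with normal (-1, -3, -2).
d = n·P = (-1)(-6) + (-3)(-7) + (-2)(4) = 19
Plane: -x - 3y - 2z = 19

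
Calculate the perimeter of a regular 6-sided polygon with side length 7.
Perimeter = number of sides * side length
Perimeter = 6 * 7
Perimeter = 42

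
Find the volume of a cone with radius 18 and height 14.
Volume = (1/3) * pi * r² * h
Volume = (1/3) * pi * 18² * 14
Volume = (1/3) * pi * 324 * 14
Volume = (1/3) * pi * 4536
Volume = 4750.09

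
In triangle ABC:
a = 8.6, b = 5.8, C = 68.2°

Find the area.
Using A = ½ab·sin(C):
A = ½·8.6·5.8·sin(68.2°) = ½·49.88·0.928486 = 23.16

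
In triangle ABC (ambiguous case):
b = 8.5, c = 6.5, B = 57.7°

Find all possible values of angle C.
sin(C)/c = sin(B)/b  →  sin(C) = c·sin(B)/b = 6.5·sin(57.7°)/8.5 = 0.646377
C₁ = arcsin(0.646377) = 40.27°,  C₂ = 180° - C₁ = 139.73°
Check C₂: A = 180° - 57.7° - 139.73° = -17.43° ≤ 0, rejected
C = 40.27° (one solution)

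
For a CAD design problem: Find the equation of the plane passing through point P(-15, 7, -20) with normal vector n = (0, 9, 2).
d = n·P = (0)(-15) + (9)(7) + (2)(-20) = 23
Plane: 9y + 2z = 23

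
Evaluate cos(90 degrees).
cos(90 degrees) = 0
Decimal approximation: 0.0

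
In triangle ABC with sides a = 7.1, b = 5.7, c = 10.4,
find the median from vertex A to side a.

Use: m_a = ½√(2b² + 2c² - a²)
m_a = ½√(2·5.7² + 2·10.4² - 7.1²)
m_a = ½√(64.98 + 216.32 - 50.41) = ½√230.89 = 7.598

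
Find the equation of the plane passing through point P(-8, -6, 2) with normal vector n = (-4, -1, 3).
d = n·P = (-4)(-8) + (-1)(-6) + (3)(2) = 44
Plane: -4x - y + 3z = 44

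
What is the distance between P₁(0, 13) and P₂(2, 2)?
Using the distance formula: d = sqrt((x₂-x₁)² + (y₂-y₁)²)
dx = 2 - 0 = 2
dy = 2 - 13 = -11
d = sqrt(2² + (-11)²) = sqrt(4 + 121) = sqrt(125) = 11.18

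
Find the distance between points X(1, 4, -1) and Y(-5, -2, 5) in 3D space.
d = √[(-6)² + (-6)² + (6)²] = √108 = 10.39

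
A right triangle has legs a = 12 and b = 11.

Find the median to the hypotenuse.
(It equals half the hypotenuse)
Hypotenuse c = √(12² + 11²) = √265 = 16.2788
Median to hypotenuse = c/2 = 8.139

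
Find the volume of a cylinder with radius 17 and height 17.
Volume = pi * r² * h
Volume = pi * 17² * 17
Volume = pi * 289 * 17
Volume = pi * 4913
Volume = 15434.64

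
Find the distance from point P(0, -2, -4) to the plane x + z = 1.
d = |1(0) + 0(-2) + 1(-4) - (1)| / √(1² + 0² + 1²) = 5/√2 = 3.536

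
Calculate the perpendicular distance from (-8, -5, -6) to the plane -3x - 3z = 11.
d = |(-3)(-8) + 0(-5) + (-3)(-6) - (11)| / √((-3)² + 0² + (-3)²) = 31/√18 = 7.307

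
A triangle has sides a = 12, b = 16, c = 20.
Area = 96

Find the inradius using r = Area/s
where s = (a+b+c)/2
s = (12+16+20)/2 = 24
r = Area/s = 96/24 = 4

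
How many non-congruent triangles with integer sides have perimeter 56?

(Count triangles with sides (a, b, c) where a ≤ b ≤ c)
With a ≤ b ≤ c and a + b + c = 56, the triangle inequality a + b > c gives c < 56/2, so c ≤ 27.
Iterate a from 1 to ⌊p/3⌋ = 18; for each a, b ranges from a to ⌊(p−a)/2⌋ with c = p − a − b, keeping only c ≥ b.
Triples: (2, 27, 27), (3, 26, 27), (4, 25, 27), …
Count = 65 triangles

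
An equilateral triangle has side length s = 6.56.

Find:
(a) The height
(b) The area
(a) Height h = s·√3/2 = 6.56·√3/2 = 5.681
(b) Area = (√3/4)·s² = (√3/4)·6.56² = (√3/4)·43.0336 = 18.63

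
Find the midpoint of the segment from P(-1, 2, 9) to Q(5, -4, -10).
Midpoint = ((-1+5)/2, (2-4)/2, (9-10)/2) = (2, -1, -0.5)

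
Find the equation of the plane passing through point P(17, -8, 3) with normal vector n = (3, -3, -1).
d = n·P = (3)(17) + (-3)(-8) + (-1)(3) = 72
Plane: 3x - 3y - z = 72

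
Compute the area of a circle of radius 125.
Area = pi * r²
Area = pi * 125²
Area = pi * 15625
Area = 49087.39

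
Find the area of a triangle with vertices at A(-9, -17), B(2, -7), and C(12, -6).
Using the coordinate formula: Area = (1/2)|x₁(y₂-y₃) + x₂(y₃-y₁) + x₃(y₁-y₂)|
Area = (1/2)|(-9)((-7)-(-6)) + 2((-6)-(-17)) + 12((-17)-(-7))|
Area = (1/2)|(-9)*(-1) + 2*11 + 12*(-10)|
Area = (1/2)|9 + 22 + (-120)|
Area = (1/2)*89 = 44.50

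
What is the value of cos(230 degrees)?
cos(230 degrees) = -0.6428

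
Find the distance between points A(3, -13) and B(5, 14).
Using the distance formula: d = sqrt((x₂-x₁)² + (y₂-y₁)²)
dx = 5 - 3 = 2
dy = 14 - (-13) = 27
d = sqrt(2² + 27²) = sqrt(4 + 729) = sqrt(733) = 27.07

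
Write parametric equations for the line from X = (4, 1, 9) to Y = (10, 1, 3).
Direction vector d = Y - X = (6, 0, -6)
x = 4 + 6t, y = 1, z = 9 - 6t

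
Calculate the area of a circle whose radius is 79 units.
Area = pi * r²
Area = pi * 79²
Area = pi * 6241
Area = 19606.68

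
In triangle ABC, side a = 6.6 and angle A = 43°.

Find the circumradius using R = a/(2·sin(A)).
R = a/(2·sin(A)) = 6.6/(2·sin(43°))
R = 6.6/(2·0.681998) = 6.6/1.363997 = 4.839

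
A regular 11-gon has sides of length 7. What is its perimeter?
Perimeter = number of sides * side length
Perimeter = 11 * 7
Perimeter = 77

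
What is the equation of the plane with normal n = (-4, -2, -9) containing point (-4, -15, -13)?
d = n·P = (-4)(-4) + (-2)(-15) + (-9)(-13) = 163
Plane: -4x - 2y - 9z = 163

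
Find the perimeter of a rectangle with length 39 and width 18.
Perimeter = 2 * (length + width)
Perimeter = 2 * (39 + 18)
Perimeter = 2 * 57
Perimeter = 114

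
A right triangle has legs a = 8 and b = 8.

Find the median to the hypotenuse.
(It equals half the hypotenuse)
Hypotenuse c = √(8² + 8²) = √128 = 11.3137
Median to hypotenuse = c/2 = 5.657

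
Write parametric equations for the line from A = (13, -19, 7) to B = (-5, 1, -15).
Direction vector d = B - A = (-18, 20, -22)
x = 13 - 18t, y = -19 + 20t, z = 7 - 22t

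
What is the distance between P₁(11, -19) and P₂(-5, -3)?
Using the distance formula: d = sqrt((x₂-x₁)² + (y₂-y₁)²)
dx = (-5) - 11 = -16
dy = (-3) - (-19) = 16
d = sqrt((-16)² + 16²) = sqrt(256 + 256) = sqrt(512) = 22.63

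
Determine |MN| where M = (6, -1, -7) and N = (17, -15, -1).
d = √[(11)² + (-14)² + (6)²] = √353 = 18.79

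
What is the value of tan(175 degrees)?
tan(175 degrees) = -0.0875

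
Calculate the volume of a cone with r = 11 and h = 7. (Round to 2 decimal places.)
Volume = (1/3) * pi * r² * h
Volume = (1/3) * pi * 11² * 7
Volume = (1/3) * pi * 121 * 7
Volume = (1/3) * pi * 847
Volume = 886.98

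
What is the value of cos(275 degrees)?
cos(275 degrees) = 0.0872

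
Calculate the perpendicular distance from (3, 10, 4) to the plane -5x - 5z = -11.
d = |(-5)(3) + 0(10) + (-5)(4) - (-11)| / √((-5)² + 0² + (-5)²) = 24/√50 = 3.394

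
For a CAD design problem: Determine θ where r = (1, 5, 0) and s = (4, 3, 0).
r·s = 19, |r|² = 26, |s|² = 25
cos θ = 19/√650 ≈ 0.7452
θ ≈ 41.82°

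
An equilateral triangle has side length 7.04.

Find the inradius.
For an equilateral triangle, r = s/(2√3) where s is the side.
r = 7.04/(2√3) = 7.04/3.464102 = 2.032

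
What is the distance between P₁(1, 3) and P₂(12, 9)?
Using the distance formula: d = sqrt((x₂-x₁)² + (y₂-y₁)²)
dx = 12 - 1 = 11
dy = 9 - 3 = 6
d = sqrt(11² + 6²) = sqrt(121 + 36) = sqrt(157) = 12.53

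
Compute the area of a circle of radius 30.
Area = pi * r²
Area = pi * 30²
Area = pi * 900
Area = 2827.43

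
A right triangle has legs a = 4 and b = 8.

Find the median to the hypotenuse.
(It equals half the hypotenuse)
Hypotenuse c = √(4² + 8²) = √80 = 8.94427
Median to hypotenuse = c/2 = 4.472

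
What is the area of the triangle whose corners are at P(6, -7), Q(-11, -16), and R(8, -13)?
Using the coordinate formula: Area = (1/2)|x₁(y₂-y₃) + x₂(y₃-y₁) + x₃(y₁-y₂)|
Area = (1/2)|6((-16)-(-13)) + (-11)((-13)-(-7)) + 8((-7)-(-16))|
Area = (1/2)|6*(-3) + (-11)*(-6) + 8*9|
Area = (1/2)|(-18) + 66 + 72|
Area = (1/2)*120 = 60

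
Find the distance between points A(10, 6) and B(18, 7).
Using the distance formula: d = sqrt((x₂-x₁)² + (y₂-y₁)²)
dx = 18 - 10 = 8
dy = 7 - 6 = 1
d = sqrt(8² + 1²) = sqrt(64 + 1) = sqrt(65) = 8.06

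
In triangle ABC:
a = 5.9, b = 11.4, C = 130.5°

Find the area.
Using A = ½ab·sin(C):
A = ½·5.9·11.4·sin(130.5°) = ½·67.26·0.760406 = 25.57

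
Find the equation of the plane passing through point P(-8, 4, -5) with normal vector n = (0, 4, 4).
d = n·P = (0)(-8) + (4)(4) + (4)(-5) = -4
Plane: 4y + 4z = -4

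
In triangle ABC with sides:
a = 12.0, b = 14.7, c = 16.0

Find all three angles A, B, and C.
By the law of cosines:
cos(A) = (b² + c² - a²)/(2bc) = 0.697470  →  A = 45.78°
cos(B) = (a² + c² - b²)/(2ac) = 0.478932  →  B = 61.38°
cos(C) = (a² + b² - c²)/(2ab) = 0.295040  →  C = 72.84°
Check: A + B + C = 180.0° ✓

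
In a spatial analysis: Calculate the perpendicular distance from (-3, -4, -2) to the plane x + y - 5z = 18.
d = |1(-3) + 1(-4) + (-5)(-2) - (18)| / √(1² + 1² + (-5)²) = 15/√27 = 2.887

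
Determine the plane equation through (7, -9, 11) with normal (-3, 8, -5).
d = n·P = (-3)(7) + (8)(-9) + (-5)(11) = -148
Plane: -3x + 8y - 5z = -148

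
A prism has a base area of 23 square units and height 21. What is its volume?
Volume = base area * height
Volume = 23 * 21
Volume = 483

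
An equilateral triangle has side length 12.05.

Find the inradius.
For an equilateral triangle, r = s/(2√3) where s is the side.
r = 12.05/(2√3) = 12.05/3.464102 = 3.479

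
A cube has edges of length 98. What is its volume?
Volume = s³
Volume = 98³
Volume = 941192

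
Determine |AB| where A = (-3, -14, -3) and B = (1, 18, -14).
d = √[(4)² + (32)² + (-11)²] = √1161 = 34.07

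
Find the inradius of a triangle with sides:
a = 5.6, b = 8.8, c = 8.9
s = (a+b+c)/2 = (5.6+8.8+8.9)/2 = 11.65
Area = √(s(s-a)(s-b)(s-c)) = √(11.65·6.05·2.85·2.75) = 23.5033
r = Area/s = 23.5033/11.65 = 2.017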